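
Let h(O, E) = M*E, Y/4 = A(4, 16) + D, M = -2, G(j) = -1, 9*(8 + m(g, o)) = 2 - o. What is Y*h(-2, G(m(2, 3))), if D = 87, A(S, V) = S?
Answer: 728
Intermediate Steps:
m(g, o) = -70/9 - o/9 (m(g, o) = -8 + (2 - o)/9 = -8 + (2/9 - o/9) = -70/9 - o/9)
Y = 364 (Y = 4*(4 + 87) = 4*91 = 364)
h(O, E) = -2*E
Y*h(-2, G(m(2, 3))) = 364*(-2*(-1)) = 364*2 = 728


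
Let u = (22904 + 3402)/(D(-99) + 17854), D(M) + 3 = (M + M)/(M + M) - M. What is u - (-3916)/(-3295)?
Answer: 16382154/59148545 ≈ 0.27697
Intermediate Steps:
D(M) = -2 - M (D(M) = -3 + ((M + M)/(M + M) - M) = -3 + ((2*M)/((2*M)) - M) = -3 + ((2*M)*(1/(2*M)) - M) = -3 + (1 - M) = -2 - M)
u = 26306/17951 (u = (22904 + 3402)/((-2 - 1*(-99)) + 17854) = 26306/((-2 + 99) + 17854) = 26306/(97 + 17854) = 26306/17951 ≈ 1.4654)
u - (-3916)/(-3295) = 26306/17951 - (-3916)/(-3295) = 26306/17951 - (-3916)*(-1)/3295 = 26306/17951 - 1*3916/3295 = 26306/17951 - 3916/3295 = 16382154/59148545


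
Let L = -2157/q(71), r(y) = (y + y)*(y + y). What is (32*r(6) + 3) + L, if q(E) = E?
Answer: 325224/71 ≈ 4580.6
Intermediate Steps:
r(y) = 4*y² (r(y) = (2*y)*(2*y) = 4*y²)
L = -2157/71 ≈ -30.380
(32*r(6) + 3) + L = (32*(4*6²) + 3) - 2157/71 = (32*(4*36) + 3) - 2157/71 = (32*144 + 3) - 2157/71 = (4608 + 3) - 2157/71 = 4611 - 2157/71 = 325224/71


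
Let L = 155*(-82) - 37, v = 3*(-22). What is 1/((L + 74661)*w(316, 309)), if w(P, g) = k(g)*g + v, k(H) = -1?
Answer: -1/23217750 ≈ -4.3070e-8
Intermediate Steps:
v = -66
w(P, g) = -66 - g (w(P, g) = -g - 66 = -66 - g)
L = -12747 (L = -12710 - 37 = -12747)
1/((L + 74661)*w(316, 309)) = 1/((-12747 + 74661)*(-66 - 1*309)) = 1/(61914*(-66 - 309)) = (1/61914)/(-375) = (1/61914)*(-1/375) = -1/23217750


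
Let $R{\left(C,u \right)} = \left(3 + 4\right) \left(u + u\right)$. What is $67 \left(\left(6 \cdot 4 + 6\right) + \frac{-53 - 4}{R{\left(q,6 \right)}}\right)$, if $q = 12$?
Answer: $\frac{55007}{28} \approx 1964.5$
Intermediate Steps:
$R{\left(C,u \right)} = 14 u$ ($R{\left(C,u \right)} = 7 \cdot 2 u = 14 u$)
$67 \left(\left(6 \cdot 4 + 6\right) + \frac{-53 - 4}{R{\left(q,6 \right)}}\right) = 67 \left(\left(6 \cdot 4 + 6\right) + \frac{-53 - 4}{14 \cdot 6}\right) = 67 \left(\left(24 + 6\right) + \frac{-53 - 4}{84}\right) = 67 \left(30 - \frac{19}{28}\right) = 67 \cdot \frac{821}{28} = \frac{55007}{28}$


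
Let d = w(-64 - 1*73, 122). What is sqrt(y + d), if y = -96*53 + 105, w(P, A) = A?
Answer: I*sqrt(4861) ≈ 69.721*I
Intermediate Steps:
d = 122
y = -4983 (y = -5088 + 105 = -4983)
sqrt(y + d) = sqrt(-4983 + 122) = sqrt(-4861) = I*sqrt(4861)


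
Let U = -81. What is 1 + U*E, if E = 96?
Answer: -7775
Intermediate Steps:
1 + U*E = 1 - 81*96 = 1 - 7776 = -7775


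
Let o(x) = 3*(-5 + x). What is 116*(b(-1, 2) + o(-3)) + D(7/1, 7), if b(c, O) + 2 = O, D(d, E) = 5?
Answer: -2779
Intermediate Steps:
b(c, O) = -2 + O
o(x) = -15 + 3*x
116*(b(-1, 2) + o(-3)) + D(7/1, 7) = 116*((-2 + 2) + (-15 + 3*(-3))) + 5 = 116*(0 + (-15 - 9)) + 5 = 116*(0 - 24) + 5 = 116*(-24) + 5 = -2784 + 5 = -2779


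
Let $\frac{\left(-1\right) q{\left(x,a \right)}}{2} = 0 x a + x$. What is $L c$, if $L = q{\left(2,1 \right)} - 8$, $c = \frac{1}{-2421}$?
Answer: $\frac{4}{807} \approx 0.0049566$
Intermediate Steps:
$q{\left(x,a \right)} = - 2 x$ ($q{\left(x,a \right)} = - 2 \left(0 x a + x\right) = - 2 \left(0 a + x\right) = - 2 \left(0 + x\right) = - 2 x$)
$c = - \frac{1}{2421} \approx -0.00041305$
$L = -12$ ($L = \left(-2\right) 2 - 8 = -4 - 8 = -12$)
$L c = \left(-12\right) \left(- \frac{1}{2421}\right) = \frac{4}{807}$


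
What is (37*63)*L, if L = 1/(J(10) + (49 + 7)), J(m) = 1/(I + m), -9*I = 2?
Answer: 205128/4937 ≈ 41.549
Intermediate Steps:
I = -2/9 (I = -⅑*2 = -2/9 ≈ -0.22222)
J(m) = 1/(-2/9 + m)
L = 88/4937 (L = 1/(9/(-2 + 9*10) + (49 + 7)) = 1/(9/(-2 + 90) + 56) = 1/(9/88 + 56) = 1/(4937/88) = 88/4937 ≈ 0.017825)
(37*63)*L = (37*63)*(88/4937) = 2331*(88/4937) = 205128/4937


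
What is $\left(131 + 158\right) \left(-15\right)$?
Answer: $-4335$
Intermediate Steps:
$\left(131 + 158\right) \left(-15\right) = 289 \left(-15\right) = -4335$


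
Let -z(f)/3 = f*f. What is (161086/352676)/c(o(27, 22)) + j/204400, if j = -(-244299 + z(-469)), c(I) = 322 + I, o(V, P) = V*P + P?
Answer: 2670941544343/603728410600 ≈ 4.4241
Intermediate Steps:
o(V, P) = P + P*V (o(V, P) = P*V + P = P + P*V)
z(f) = -3*f² (z(f) = -3*f*f = -3*f²)
j = 904182 (j = -(-244299 - 3*(-469)²) = -(-244299 - 3*219961) = -(-244299 - 659883) = -1*(-904182) = 904182)
(161086/352676)/c(o(27, 22)) + j/204400 = (161086/352676)/(322 + 22*(1 + 27)) + 904182/204400 = (161086*(1/352676))/(322 + 22*28) + 904182*(1/204400) = 80543/(176338*(322 + 616)) + 452091/102200 = (80543/176338)/938 + 452091/102200 = (80543/176338)*(1/938) + 452091/102200 = 80543/165405044 + 452091/102200 = 2670941544343/603728410600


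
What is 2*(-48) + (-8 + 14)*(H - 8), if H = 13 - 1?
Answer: -72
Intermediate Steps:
H = 12
2*(-48) + (-8 + 14)*(H - 8) = 2*(-48) + (-8 + 14)*(12 - 8) = -96 + 6*4 = -96 + 24 = -72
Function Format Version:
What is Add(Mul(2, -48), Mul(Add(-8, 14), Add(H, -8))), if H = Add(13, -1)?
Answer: -72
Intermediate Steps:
H = 12
Add(Mul(2, -48), Mul(Add(-8, 14), Add(H, -8))) = Add(Mul(2, -48), Mul(Add(-8, 14), Add(12, -8))) = Add(-96, Mul(6, 4)) = Add(-96, 24) = -72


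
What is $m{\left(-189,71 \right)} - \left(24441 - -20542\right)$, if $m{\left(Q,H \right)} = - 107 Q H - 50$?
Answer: $1390800$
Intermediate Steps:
$m{\left(Q,H \right)} = -50 - 107 H Q$ ($m{\left(Q,H \right)} = - 107 H Q - 50 = -50 - 107 H Q$)
$m{\left(-189,71 \right)} - \left(24441 - -20542\right) = \left(-50 - 7597 \left(-189\right)\right) - \left(24441 - -20542\right) = \left(-50 + 1435833\right) - \left(24441 + 20542\right) = 1435783 - 44983 = 1390800$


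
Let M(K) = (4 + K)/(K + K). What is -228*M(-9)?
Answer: -190/3 ≈ -63.333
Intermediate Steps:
M(K) = (4 + K)/(2*K) (M(K) = (4 + K)/((2*K)) = (4 + K)*(1/(2*K)) = (4 + K)/(2*K))
-228*M(-9) = -114*(4 - 9)/(-9) = -114*(-1)*(-5)/9 = -228*5/18 = -190/3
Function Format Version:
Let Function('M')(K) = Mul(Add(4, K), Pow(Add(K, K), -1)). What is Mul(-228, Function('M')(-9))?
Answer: Rational(-190, 3) ≈ -63.333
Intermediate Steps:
Function('M')(K) = Mul(Rational(1, 2), Pow(K, -1), Add(4, K)) (Function('M')(K) = Mul(Add(4, K), Pow(Mul(2, K), -1)) = Mul(Add(4, K), Mul(Rational(1, 2), Pow(K, -1))) = Mul(Rational(1, 2), Pow(K, -1), Add(4, K)))
Mul(-228, Function('M')(-9)) = Mul(-228, Mul(Rational(1, 2), Pow(-9, -1), Add(4, -9))) = Mul(-228, Mul(Rational(1, 2), Rational(-1, 9), -5)) = Mul(-228, Rational(5, 18)) = Rational(-190, 3)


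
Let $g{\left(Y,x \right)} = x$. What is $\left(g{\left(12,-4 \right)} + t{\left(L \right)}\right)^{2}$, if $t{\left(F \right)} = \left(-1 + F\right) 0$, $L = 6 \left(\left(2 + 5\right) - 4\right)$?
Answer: $16$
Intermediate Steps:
$L = 18$ ($L = 6 \left(7 - 4\right) = 6 \cdot 3 = 18$)
$t{\left(F \right)} = 0$
$\left(g{\left(12,-4 \right)} + t{\left(L \right)}\right)^{2} = \left(-4 + 0\right)^{2} = \left(-4\right)^{2} = 16$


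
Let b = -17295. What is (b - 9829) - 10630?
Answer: -37754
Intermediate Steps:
(b - 9829) - 10630 = (-17295 - 9829) - 10630 = -27124 - 10630 = -37754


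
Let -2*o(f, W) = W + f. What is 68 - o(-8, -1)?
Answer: 127/2 ≈ 63.500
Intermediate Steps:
o(f, W) = -W/2 - f/2 (o(f, W) = -(W + f)/2 = -W/2 - f/2)
68 - o(-8, -1) = 68 - (-½*(-1) - ½*(-8)) = 68 - (½ + 4) = 68 - 1*9/2 = 68 - 9/2 = 127/2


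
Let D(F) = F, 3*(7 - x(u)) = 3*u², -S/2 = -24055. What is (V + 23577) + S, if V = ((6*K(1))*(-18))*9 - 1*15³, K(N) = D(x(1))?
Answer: 62480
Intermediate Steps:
S = 48110 (S = -2*(-24055) = 48110)
x(u) = 7 - u²
K(N) = 6 (K(N) = 7 - 1*1² = 7 - 1*1 = 7 - 1 = 6)
V = -9207 (V = ((6*6)*(-18))*9 - 1*15³ = (36*(-18))*9 - 1*3375 = -648*9 - 3375 = -5832 - 3375 = -9207)
(V + 23577) + S = (-9207 + 23577) + 48110 = 14370 + 48110 = 62480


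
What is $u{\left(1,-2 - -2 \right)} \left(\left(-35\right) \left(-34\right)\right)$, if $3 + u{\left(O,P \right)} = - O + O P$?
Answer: $-4760$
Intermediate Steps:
$u{\left(O,P \right)} = -3 - O + O P$ ($u{\left(O,P \right)} = -3 + \left(- O + O P\right) = -3 - O + O P$)
$u{\left(1,-2 - -2 \right)} \left(\left(-35\right) \left(-34\right)\right) = \left(-3 - 1 + 1 \left(-2 - -2\right)\right) \left(\left(-35\right) \left(-34\right)\right) = \left(-3 - 1 + 1 \left(-2 + 2\right)\right) 1190 = \left(-3 - 1 + 1 \cdot 0\right) 1190 = \left(-3 - 1 + 0\right) 1190 = \left(-4\right) 1190 = -4760$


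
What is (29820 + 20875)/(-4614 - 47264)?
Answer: -50695/51878 ≈ -0.97720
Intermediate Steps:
(29820 + 20875)/(-4614 - 47264) = 50695/(-51878) = 50695*(-1/51878) = -50695/51878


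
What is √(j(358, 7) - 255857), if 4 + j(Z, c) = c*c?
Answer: 2*I*√63953 ≈ 505.78*I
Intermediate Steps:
j(Z, c) = -4 + c² (j(Z, c) = -4 + c*c = -4 + c²)
√(j(358, 7) - 255857) = √((-4 + 7²) - 255857) = √((-4 + 49) - 255857) = √(45 - 255857) = √(-255812) = 2*I*√63953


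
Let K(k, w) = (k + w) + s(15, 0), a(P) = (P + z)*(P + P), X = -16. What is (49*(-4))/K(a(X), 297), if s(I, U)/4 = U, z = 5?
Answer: -196/649 ≈ -0.30200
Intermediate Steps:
s(I, U) = 4*U
a(P) = 2*P*(5 + P) (a(P) = (P + 5)*(P + P) = (5 + P)*(2*P) = 2*P*(5 + P))
K(k, w) = k + w (K(k, w) = (k + w) + 4*0 = (k + w) + 0 = k + w)
(49*(-4))/K(a(X), 297) = (49*(-4))/(2*(-16)*(5 - 16) + 297) = -196/(2*(-16)*(-11) + 297) = -196/(352 + 297) = -196/649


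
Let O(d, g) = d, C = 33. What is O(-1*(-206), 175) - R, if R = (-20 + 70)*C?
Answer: -1444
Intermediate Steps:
R = 1650 (R = (-20 + 70)*33 = 50*33 = 1650)
O(-1*(-206), 175) - R = -1*(-206) - 1*1650 = 206 - 1650 = -1444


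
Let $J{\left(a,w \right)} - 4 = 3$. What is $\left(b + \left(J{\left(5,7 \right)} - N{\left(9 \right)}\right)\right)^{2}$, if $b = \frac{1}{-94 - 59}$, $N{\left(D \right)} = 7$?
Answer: $\frac{1}{23409} \approx 4.2719 \cdot 10^{-5}$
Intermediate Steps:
$b = - \frac{1}{153}$ ($b = \frac{1}{-153} = - \frac{1}{153} \approx -0.0065359$)
$J{\left(a,w \right)} = 7$ ($J{\left(a,w \right)} = 4 + 3 = 7$)
$\left(b + \left(J{\left(5,7 \right)} - N{\left(9 \right)}\right)\right)^{2} = \left(- \frac{1}{153} + \left(7 - 7\right)\right)^{2} = \left(- \frac{1}{153} + 0\right)^{2} = \left(- \frac{1}{153}\right)^{2} = \frac{1}{23409}$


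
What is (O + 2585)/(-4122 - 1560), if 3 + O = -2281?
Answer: -301/5682 ≈ -0.052974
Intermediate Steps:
O = -2284 (O = -3 - 2281 = -2284)
(O + 2585)/(-4122 - 1560) = (-2284 + 2585)/(-4122 - 1560) = 301/(-5682) = 301*(-1/5682) = -301/5682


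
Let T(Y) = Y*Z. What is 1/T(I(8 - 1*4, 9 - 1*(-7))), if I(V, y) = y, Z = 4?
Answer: 1/64 ≈ 0.015625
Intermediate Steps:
T(Y) = 4*Y (T(Y) = Y*4 = 4*Y)
1/T(I(8 - 1*4, 9 - 1*(-7))) = 1/(4*(9 - 1*(-7))) = 1/(4*(9 + 7)) = 1/(4*16) = 1/64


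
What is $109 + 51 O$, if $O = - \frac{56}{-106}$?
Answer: $\frac{7205}{53} \approx 135.94$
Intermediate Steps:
$O = \frac{28}{53}$ ($O = \left(-56\right) \left(- \frac{1}{106}\right) = \frac{28}{53} \approx 0.5283$)
$109 + 51 O = 109 + 51 \cdot \frac{28}{53} = 109 + \frac{1428}{53} = \frac{7205}{53}$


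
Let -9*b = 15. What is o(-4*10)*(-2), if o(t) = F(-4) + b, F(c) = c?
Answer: 34/3 ≈ 11.333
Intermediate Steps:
b = -5/3 (b = -⅑*15 = -5/3 ≈ -1.6667)
o(t) = -17/3 (o(t) = -4 - 5/3 = -17/3)
o(-4*10)*(-2) = -17/3*(-2) = 34/3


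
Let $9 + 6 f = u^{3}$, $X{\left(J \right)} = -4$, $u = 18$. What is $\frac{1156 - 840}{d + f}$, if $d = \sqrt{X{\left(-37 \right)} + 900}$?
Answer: $\frac{1226712}{3763897} - \frac{10112 \sqrt{14}}{3763897} \approx 0.31586$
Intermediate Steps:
$d = 8 \sqrt{14}$ ($d = \sqrt{-4 + 900} = \sqrt{896} = 8 \sqrt{14} \approx 29.933$)
$f = \frac{1941}{2}$ ($f = - \frac{3}{2} + \frac{18^{3}}{6} = - \frac{3}{2} + \frac{1}{6} \cdot 5832 = - \frac{3}{2} + 972 = \frac{1941}{2} \approx 970.5$)
$\frac{1156 - 840}{d + f} = \frac{1156 - 840}{8 \sqrt{14} + \frac{1941}{2}} = \frac{1156 - 840}{\frac{1941}{2} + 8 \sqrt{14}} = \frac{316}{\frac{1941}{2} + 8 \sqrt{14}}$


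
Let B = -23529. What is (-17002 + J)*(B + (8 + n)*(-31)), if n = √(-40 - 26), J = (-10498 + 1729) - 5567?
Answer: 745123626 + 971478*I*√66 ≈ 7.4512e+8 + 7.8923e+6*I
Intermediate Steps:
J = -14336 (J = -8769 - 5567 = -14336)
n = I*√66 (n = √(-66) = I*√66 ≈ 8.124*I)
(-17002 + J)*(B + (8 + n)*(-31)) = (-17002 - 14336)*(-23529 + (8 + I*√66)*(-31)) = -31338*(-23529 + (-248 - 31*I*√66)) = -31338*(-23777 - 31*I*√66) = 745123626 + 971478*I*√66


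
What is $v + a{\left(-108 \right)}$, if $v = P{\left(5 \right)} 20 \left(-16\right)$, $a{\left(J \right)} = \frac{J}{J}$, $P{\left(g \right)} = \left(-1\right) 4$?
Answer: $1281$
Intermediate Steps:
$P{\left(g \right)} = -4$
$a{\left(J \right)} = 1$
$v = 1280$ ($v = \left(-4\right) 20 \left(-16\right) = \left(-80\right) \left(-16\right) = 1280$)
$v + a{\left(-108 \right)} = 1280 + 1 = 1281$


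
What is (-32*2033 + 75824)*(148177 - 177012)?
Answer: -310495280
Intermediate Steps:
(-32*2033 + 75824)*(148177 - 177012) = (-65056 + 75824)*(-28835) = 10768*(-28835) = -310495280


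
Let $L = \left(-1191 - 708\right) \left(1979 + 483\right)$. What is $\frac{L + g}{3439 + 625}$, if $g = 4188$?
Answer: $- \frac{2335575}{2032} \approx -1149.4$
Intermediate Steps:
$L = -4675338$ ($L = \left(-1899\right) 2462 = -4675338$)
$\frac{L + g}{3439 + 625} = \frac{-4675338 + 4188}{3439 + 625} = - \frac{4671150}{4064} = \left(-4671150\right) \frac{1}{4064} = - \frac{2335575}{2032}$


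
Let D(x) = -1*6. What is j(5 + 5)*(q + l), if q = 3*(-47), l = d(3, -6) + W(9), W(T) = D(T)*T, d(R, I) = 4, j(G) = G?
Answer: -1910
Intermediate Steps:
D(x) = -6
W(T) = -6*T
l = -50 (l = 4 - 6*9 = 4 - 54 = -50)
q = -141
j(5 + 5)*(q + l) = (5 + 5)*(-141 - 50) = 10*(-191) = -1910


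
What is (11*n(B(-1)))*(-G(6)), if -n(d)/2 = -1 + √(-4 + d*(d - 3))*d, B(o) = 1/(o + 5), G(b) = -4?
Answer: 88 - 55*I*√3/2 ≈ 88.0 - 47.631*I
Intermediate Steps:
B(o) = 1/(5 + o)
n(d) = 2 - 2*d*√(-4 + d*(-3 + d)) (n(d) = -2*(-1 + √(-4 + d*(d - 3))*d) = -2*(-1 + √(-4 + d*(-3 + d))*d) = -2*(-1 + d*√(-4 + d*(-3 + d))) = 2 - 2*d*√(-4 + d*(-3 + d)))
(11*n(B(-1)))*(-G(6)) = (11*(2 - 2*√(-4 + (1/(5 - 1))² - 3/(5 - 1))/(5 - 1)))*(-1*(-4)) = (11*(2 - 2*√(-4 + (1/4)² - 3/4)/4))*4 = (11*(2 - 2*¼*√(-4 + (¼)² - 3*¼)))*4 = (11*(2 - 2*¼*√(-4 + 1/16 - ¾)))*4 = (11*(2 - 2*¼*√(-75/16)))*4 = (11*(2 - 2*¼*5*I*√3/4))*4 = (11*(2 - 5*I*√3/8))*4 = (22 - 55*I*√3/8)*4 = 88 - 55*I*√3/2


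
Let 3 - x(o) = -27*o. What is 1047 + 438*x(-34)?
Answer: -399723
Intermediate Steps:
x(o) = 3 + 27*o (x(o) = 3 - (-27)*o = 3 + 27*o)
1047 + 438*x(-34) = 1047 + 438*(3 + 27*(-34)) = 1047 + 438*(3 - 918) = 1047 + 438*(-915) = 1047 - 400770 = -399723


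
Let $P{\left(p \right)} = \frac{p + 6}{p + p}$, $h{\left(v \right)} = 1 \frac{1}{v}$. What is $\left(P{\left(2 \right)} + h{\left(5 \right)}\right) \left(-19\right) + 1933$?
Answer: $\frac{9456}{5} \approx 1891.2$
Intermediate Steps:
$h{\left(v \right)} = \frac{1}{v}$
$P{\left(p \right)} = \frac{6 + p}{2 p}$
$\left(P{\left(2 \right)} + h{\left(5 \right)}\right) \left(-19\right) + 1933 = \left(\frac{6 + 2}{2 \cdot 2} + \frac{1}{5}\right) \left(-19\right) + 1933 = \left(\frac{1}{2} \cdot \frac{1}{2} \cdot 8 + \frac{1}{5}\right) \left(-19\right) + 1933 = \left(2 + \frac{1}{5}\right) \left(-19\right) + 1933 = \frac{11}{5} \left(-19\right) + 1933 = - \frac{209}{5} + 1933 = \frac{9456}{5}$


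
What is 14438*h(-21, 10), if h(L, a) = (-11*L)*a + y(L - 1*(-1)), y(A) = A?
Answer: 33063020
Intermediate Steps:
h(L, a) = 1 + L - 11*L*a (h(L, a) = (-11*L)*a + (L - 1*(-1)) = -11*L*a + (L + 1) = -11*L*a + (1 + L) = 1 + L - 11*L*a)
14438*h(-21, 10) = 14438*(1 - 21 - 11*(-21)*10) = 14438*(1 - 21 + 2310) = 14438*2290 = 33063020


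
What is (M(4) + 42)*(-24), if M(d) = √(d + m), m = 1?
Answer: -1008 - 24*√5 ≈ -1061.7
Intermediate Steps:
M(d) = √(1 + d) (M(d) = √(d + 1) = √(1 + d))
(M(4) + 42)*(-24) = (√(1 + 4) + 42)*(-24) = (√5 + 42)*(-24) = (42 + √5)*(-24) = -1008 - 24*√5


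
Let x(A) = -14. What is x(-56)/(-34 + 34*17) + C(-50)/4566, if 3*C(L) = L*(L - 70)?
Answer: 256019/620976 ≈ 0.41228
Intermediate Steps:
C(L) = L*(-70 + L)/3 (C(L) = (L*(L - 70))/3 = (L*(-70 + L))/3 = L*(-70 + L)/3)
x(-56)/(-34 + 34*17) + C(-50)/4566 = -14/(-34 + 34*17) + ((⅓)*(-50)*(-70 - 50))/4566 = -14/(-34 + 578) + ((⅓)*(-50)*(-120))*(1/4566) = -14/544 + 2000*(1/4566) = -14*1/544 + 1000/2283 = -7/272 + 1000/2283 = 256019/620976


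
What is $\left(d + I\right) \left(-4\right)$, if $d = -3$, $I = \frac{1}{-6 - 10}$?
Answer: $\frac{49}{4} \approx 12.25$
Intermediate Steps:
$I = - \frac{1}{16}$ ($I = \frac{1}{-16} = - \frac{1}{16} \approx -0.0625$)
$\left(d + I\right) \left(-4\right) = \left(-3 - \frac{1}{16}\right) \left(-4\right) = \left(- \frac{49}{16}\right) \left(-4\right) = \frac{49}{4}$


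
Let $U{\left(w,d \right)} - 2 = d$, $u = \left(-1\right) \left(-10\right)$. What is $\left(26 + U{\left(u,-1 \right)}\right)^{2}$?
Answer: $729$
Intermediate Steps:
$u = 10$
$U{\left(w,d \right)} = 2 + d$
$\left(26 + U{\left(u,-1 \right)}\right)^{2} = \left(26 + \left(2 - 1\right)\right)^{2} = \left(26 + 1\right)^{2} = 27^{2} = 729$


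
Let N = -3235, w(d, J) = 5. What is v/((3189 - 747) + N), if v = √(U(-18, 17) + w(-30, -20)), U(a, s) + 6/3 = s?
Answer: -2*√5/793 ≈ -0.0056395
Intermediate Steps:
U(a, s) = -2 + s
v = 2*√5 (v = √((-2 + 17) + 5) = √(15 + 5) = √20 = 2*√5 ≈ 4.4721)
v/((3189 - 747) + N) = (2*√5)/((3189 - 747) - 3235) = (2*√5)/(2442 - 3235) = (2*√5)/(-793) = (2*√5)*(-1/793) = -2*√5/793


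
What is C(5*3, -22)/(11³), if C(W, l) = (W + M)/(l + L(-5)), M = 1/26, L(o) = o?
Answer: -391/934362 ≈ -0.00041847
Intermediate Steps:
M = 1/26 ≈ 0.038462
C(W, l) = (1/26 + W)/(-5 + l) (C(W, l) = (W + 1/26)/(l - 5) = (1/26 + W)/(-5 + l))
C(5*3, -22)/(11³) = ((1/26 + 5*3)/(-5 - 22))/(11³) = ((1/26 + 15)/(-27))/1331 = -1/27*391/26*(1/1331) = -391/702*1/1331 = -391/934362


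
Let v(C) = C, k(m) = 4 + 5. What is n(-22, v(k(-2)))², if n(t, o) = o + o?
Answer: 324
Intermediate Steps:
k(m) = 9
n(t, o) = 2*o
n(-22, v(k(-2)))² = (2*9)² = 18² = 324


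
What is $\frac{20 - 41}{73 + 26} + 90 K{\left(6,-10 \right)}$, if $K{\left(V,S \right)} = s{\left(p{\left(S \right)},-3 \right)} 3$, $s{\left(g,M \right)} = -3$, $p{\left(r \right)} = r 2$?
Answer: $- \frac{26737}{33} \approx -810.21$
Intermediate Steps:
$p{\left(r \right)} = 2 r$
$K{\left(V,S \right)} = -9$ ($K{\left(V,S \right)} = \left(-3\right) 3 = -9$)
$\frac{20 - 41}{73 + 26} + 90 K{\left(6,-10 \right)} = \frac{20 - 41}{73 + 26} + 90 \left(-9\right) = - \frac{21}{99} - 810 = \left(-21\right) \frac{1}{99} - 810 = - \frac{7}{33} - 810 = - \frac{26737}{33}$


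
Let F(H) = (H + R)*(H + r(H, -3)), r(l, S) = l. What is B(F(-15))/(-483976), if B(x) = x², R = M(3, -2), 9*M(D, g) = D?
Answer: -24200/60497 ≈ -0.40002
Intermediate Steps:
M(D, g) = D/9
R = ⅓ (R = (⅑)*3 = ⅓ ≈ 0.33333)
F(H) = 2*H*(⅓ + H) (F(H) = (H + ⅓)*(H + H) = (⅓ + H)*(2*H) = 2*H*(⅓ + H))
B(F(-15))/(-483976) = ((⅔)*(-15)*(1 + 3*(-15)))²/(-483976) = ((⅔)*(-15)*(1 - 45))²*(-1/483976) = ((⅔)*(-15)*(-44))²*(-1/483976) = 440²*(-1/483976) = 193600*(-1/483976) = -24200/60497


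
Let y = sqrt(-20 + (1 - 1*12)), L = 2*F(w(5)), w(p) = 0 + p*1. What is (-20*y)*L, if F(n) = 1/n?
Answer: -8*I*sqrt(31) ≈ -44.542*I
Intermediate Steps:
w(p) = p (w(p) = 0 + p = p)
L = 2/5 ≈ 0.40000
y = I*sqrt(31) (y = sqrt(-20 + (1 - 12)) = sqrt(-20 - 11) = sqrt(-31) = I*sqrt(31) ≈ 5.5678*I)
(-20*y)*L = -20*I*sqrt(31)*(2/5) = -8*I*sqrt(31)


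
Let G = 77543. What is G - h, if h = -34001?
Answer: 111544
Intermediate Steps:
G - h = 77543 - 1*(-34001) = 77543 + 34001 = 111544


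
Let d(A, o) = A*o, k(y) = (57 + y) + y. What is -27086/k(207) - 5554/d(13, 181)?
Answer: -66349292/1108263 ≈ -59.868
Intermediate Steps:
k(y) = 57 + 2*y
-27086/k(207) - 5554/d(13, 181) = -27086/(57 + 2*207) - 5554/(13*181) = -27086/(57 + 414) - 5554/2353 = -27086/471 - 5554*1/2353 = -27086*1/471 - 5554/2353 = -27086/471 - 5554/2353 = -66349292/1108263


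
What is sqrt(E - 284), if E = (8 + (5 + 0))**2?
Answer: I*sqrt(115) ≈ 10.724*I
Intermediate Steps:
E = 169 (E = (8 + 5)**2 = 13**2 = 169)
sqrt(E - 284) = sqrt(169 - 284) = sqrt(-115) = I*sqrt(115)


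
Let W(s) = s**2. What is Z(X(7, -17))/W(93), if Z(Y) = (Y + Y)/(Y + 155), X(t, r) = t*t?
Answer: 49/882198 ≈ 5.5543e-5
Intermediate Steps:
X(t, r) = t**2
Z(Y) = 2*Y/(155 + Y) (Z(Y) = (2*Y)/(155 + Y) = 2*Y/(155 + Y))
Z(X(7, -17))/W(93) = (2*7**2/(155 + 7**2))/(93**2) = (2*49/(155 + 49))/8649 = (2*49/204)*(1/8649) = (2*49*(1/204))*(1/8649) = (49/102)*(1/8649) = 49/882198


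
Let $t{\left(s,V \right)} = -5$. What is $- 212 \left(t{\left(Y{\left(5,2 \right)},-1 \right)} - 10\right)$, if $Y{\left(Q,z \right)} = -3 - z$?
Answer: $3180$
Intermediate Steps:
$- 212 \left(t{\left(Y{\left(5,2 \right)},-1 \right)} - 10\right) = - 212 \left(-5 - 10\right) = \left(-212\right) \left(-15\right) = 3180$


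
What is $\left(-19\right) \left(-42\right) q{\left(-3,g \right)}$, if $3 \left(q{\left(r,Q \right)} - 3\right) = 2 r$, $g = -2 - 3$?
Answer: $798$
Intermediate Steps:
$g = -5$
$q{\left(r,Q \right)} = 3 + \frac{2 r}{3}$
$\left(-19\right) \left(-42\right) q{\left(-3,g \right)} = \left(-19\right) \left(-42\right) \left(3 + \frac{2}{3} \left(-3\right)\right) = 798 \left(3 - 2\right) = 798 \cdot 1 = 798$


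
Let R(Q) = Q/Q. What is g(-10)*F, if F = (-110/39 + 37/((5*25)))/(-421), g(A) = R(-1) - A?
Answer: 135377/2052375 ≈ 0.065961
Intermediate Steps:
R(Q) = 1
g(A) = 1 - A
F = 12307/2052375 (F = (-110*1/39 + 37/125)*(-1/421) = (-110/39 + 37*(1/125))*(-1/421) = (-110/39 + 37/125)*(-1/421) = -12307/4875*(-1/421) = 12307/2052375 ≈ 0.0059965)
g(-10)*F = (1 - 1*(-10))*(12307/2052375) = (1 + 10)*(12307/2052375) = 11*(12307/2052375) = 135377/2052375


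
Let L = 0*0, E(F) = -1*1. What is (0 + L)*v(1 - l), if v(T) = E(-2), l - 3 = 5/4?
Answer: 0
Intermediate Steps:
l = 17/4 (l = 3 + 5/4 = 17/4 ≈ 4.2500)
E(F) = -1
v(T) = -1
L = 0
(0 + L)*v(1 - l) = (0 + 0)*(-1) = 0*(-1) = 0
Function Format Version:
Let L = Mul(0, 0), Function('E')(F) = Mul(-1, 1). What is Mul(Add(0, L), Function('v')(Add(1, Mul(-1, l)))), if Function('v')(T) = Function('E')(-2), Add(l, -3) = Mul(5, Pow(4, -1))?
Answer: 0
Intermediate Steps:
l = Rational(17, 4) (l = Add(3, Mul(5, Pow(4, -1))) = Add(3, Mul(5, Rational(1, 4))) = Add(3, Rational(5, 4)) = Rational(17, 4) ≈ 4.2500)
Function('E')(F) = -1
Function('v')(T) = -1
L = 0
Mul(Add(0, L), Function('v')(Add(1, Mul(-1, l)))) = Mul(Add(0, 0), -1) = Mul(0, -1) = 0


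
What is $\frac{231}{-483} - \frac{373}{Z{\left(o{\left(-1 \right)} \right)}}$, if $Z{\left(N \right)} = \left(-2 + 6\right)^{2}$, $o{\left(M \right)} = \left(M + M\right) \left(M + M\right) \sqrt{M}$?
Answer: $- \frac{8755}{368} \approx -23.791$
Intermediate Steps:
$o{\left(M \right)} = 4 M^{\frac{5}{2}}$ ($o{\left(M \right)} = 2 M 2 M \sqrt{M} = 4 M^{2} \sqrt{M} = 4 M^{\frac{5}{2}}$)
$Z{\left(N \right)} = 16$ ($Z{\left(N \right)} = 4^{2} = 16$)
$\frac{231}{-483} - \frac{373}{Z{\left(o{\left(-1 \right)} \right)}} = \frac{231}{-483} - \frac{373}{16} = 231 \left(- \frac{1}{483}\right) - \frac{373}{16} = - \frac{11}{23} - \frac{373}{16} = - \frac{8755}{368}$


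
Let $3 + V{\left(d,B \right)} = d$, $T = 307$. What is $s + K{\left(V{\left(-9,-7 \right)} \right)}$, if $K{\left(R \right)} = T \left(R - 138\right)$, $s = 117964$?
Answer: $71914$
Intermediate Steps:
$V{\left(d,B \right)} = -3 + d$
$K{\left(R \right)} = -42366 + 307 R$ ($K{\left(R \right)} = 307 \left(R - 138\right) = 307 \left(-138 + R\right) = -42366 + 307 R$)
$s + K{\left(V{\left(-9,-7 \right)} \right)} = 117964 - \left(42366 - 307 \left(-3 - 9\right)\right) = 117964 + \left(-42366 + 307 \left(-12\right)\right) = 117964 - 46050 = 71914$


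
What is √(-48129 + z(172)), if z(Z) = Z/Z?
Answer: 32*I*√47 ≈ 219.38*I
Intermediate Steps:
z(Z) = 1
√(-48129 + z(172)) = √(-48129 + 1) = √(-48128) = 32*I*√47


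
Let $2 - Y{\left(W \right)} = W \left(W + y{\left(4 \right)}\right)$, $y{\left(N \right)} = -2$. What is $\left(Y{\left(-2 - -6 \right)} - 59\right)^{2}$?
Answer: $4225$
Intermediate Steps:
$Y{\left(W \right)} = 2 - W \left(-2 + W\right)$ ($Y{\left(W \right)} = 2 - W \left(W - 2\right) = 2 - W \left(-2 + W\right)$)
$\left(Y{\left(-2 - -6 \right)} - 59\right)^{2} = \left(\left(2 - \left(-2 - -6\right)^{2} + 2 \left(-2 - -6\right)\right) - 59\right)^{2} = \left(\left(2 - \left(-2 + 6\right)^{2} + 2 \left(-2 + 6\right)\right) - 59\right)^{2} = \left(\left(2 - 4^{2} + 2 \cdot 4\right) - 59\right)^{2} = \left(\left(2 - 16 + 8\right) - 59\right)^{2} = \left(-6 - 59\right)^{2} = \left(-65\right)^{2} = 4225$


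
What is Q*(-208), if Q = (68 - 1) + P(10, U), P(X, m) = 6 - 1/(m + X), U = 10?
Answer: -75868/5 ≈ -15174.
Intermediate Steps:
P(X, m) = 6 - 1/(X + m)
Q = 1459/20 (Q = (68 - 1) + (-1 + 6*10 + 6*10)/(10 + 10) = 67 + (-1 + 60 + 60)/20 = 67 + (1/20)*119 = 67 + 119/20 = 1459/20 ≈ 72.950)
Q*(-208) = (1459/20)*(-208) = -75868/5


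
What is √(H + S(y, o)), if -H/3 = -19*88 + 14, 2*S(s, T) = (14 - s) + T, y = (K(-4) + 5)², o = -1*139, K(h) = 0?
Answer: √4899 ≈ 69.993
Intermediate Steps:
o = -139
y = 25 (y = (0 + 5)² = 5² = 25)
S(s, T) = 7 + T/2 - s/2 (S(s, T) = ((14 - s) + T)/2 = (14 + T - s)/2 = 7 + T/2 - s/2)
H = 4974 (H = -3*(-19*88 + 14) = -3*(-1672 + 14) = -3*(-1658) = 4974)
√(H + S(y, o)) = √(4974 + (7 + (½)*(-139) - ½*25)) = √(4974 + (7 - 139/2 - 25/2)) = √(4974 - 75) = √4899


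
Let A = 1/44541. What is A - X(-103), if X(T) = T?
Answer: 4587724/44541 ≈ 103.00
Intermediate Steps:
A = 1/44541 ≈ 2.2451e-5
A - X(-103) = 1/44541 - 1*(-103) = 1/44541 + 103 = 4587724/44541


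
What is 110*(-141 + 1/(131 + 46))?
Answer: -2745160/177 ≈ -15509.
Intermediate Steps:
110*(-141 + 1/(131 + 46)) = 110*(-141 + 1/177) = 110*(-24956/177) = -2745160/177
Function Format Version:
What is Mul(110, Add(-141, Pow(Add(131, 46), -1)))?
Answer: Rational(-2745160, 177) ≈ -15509.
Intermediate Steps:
Mul(110, Add(-141, Pow(Add(131, 46), -1))) = Mul(110, Add(-141, Pow(177, -1))) = Mul(110, Add(-141, Rational(1, 177))) = Mul(110, Rational(-24956, 177)) = Rational(-2745160, 177)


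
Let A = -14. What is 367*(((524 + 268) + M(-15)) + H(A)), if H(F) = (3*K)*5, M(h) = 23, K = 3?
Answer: 315620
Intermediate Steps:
H(F) = 45 (H(F) = (3*3)*5 = 9*5 = 45)
367*(((524 + 268) + M(-15)) + H(A)) = 367*(((524 + 268) + 23) + 45) = 367*((792 + 23) + 45) = 367*(815 + 45) = 367*860 = 315620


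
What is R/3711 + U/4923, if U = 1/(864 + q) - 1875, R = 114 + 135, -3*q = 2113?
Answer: -305084401/972330243 ≈ -0.31377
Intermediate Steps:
q = -2113/3 (q = -⅓*2113 = -2113/3 ≈ -704.33)
R = 249
U = -898122/479 (U = 1/(864 - 2113/3) - 1875 = 1/(479/3) - 1875 = 3/479 - 1875 = -898122/479 ≈ -1875.0)
R/3711 + U/4923 = 249/3711 - 898122/479/4923 = 249*(1/3711) - 898122/479*1/4923 = 83/1237 - 299374/786039 = -305084401/972330243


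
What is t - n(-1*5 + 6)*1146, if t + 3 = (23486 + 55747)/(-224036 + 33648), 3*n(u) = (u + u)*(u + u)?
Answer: -26505751/17308 ≈ -1531.4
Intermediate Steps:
n(u) = 4*u**2/3 (n(u) = ((u + u)*(u + u))/3 = ((2*u)*(2*u))/3 = (4*u**2)/3 = 4*u**2/3)
t = -59127/17308 (t = -3 + (23486 + 55747)/(-224036 + 33648) = -3 + 79233/(-190388) = -3 + 79233*(-1/190388) = -3 - 7203/17308 = -59127/17308 ≈ -3.4162)
t - n(-1*5 + 6)*1146 = -59127/17308 - 4*(-1*5 + 6)**2/3*1146 = -59127/17308 - 4*(-5 + 6)**2/3*1146 = -59127/17308 - (4/3)*1**2*1146 = -59127/17308 - (4/3)*1*1146 = -59127/17308 - 4*1146/3 = -59127/17308 - 1*1528 = -59127/17308 - 1528 = -26505751/17308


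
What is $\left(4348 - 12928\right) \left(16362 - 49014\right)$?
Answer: $280154160$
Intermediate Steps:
$\left(4348 - 12928\right) \left(16362 - 49014\right) = \left(-8580\right) \left(-32652\right) = 280154160$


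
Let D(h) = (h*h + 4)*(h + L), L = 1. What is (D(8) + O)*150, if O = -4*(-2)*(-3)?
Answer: 88200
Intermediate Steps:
D(h) = (1 + h)*(4 + h²) (D(h) = (h*h + 4)*(h + 1) = (h² + 4)*(1 + h) = (4 + h²)*(1 + h) = (1 + h)*(4 + h²))
O = -24 (O = 8*(-3) = -24)
(D(8) + O)*150 = ((4 + 8² + 8³ + 4*8) - 24)*150 = ((4 + 64 + 512 + 32) - 24)*150 = (612 - 24)*150 = 588*150 = 88200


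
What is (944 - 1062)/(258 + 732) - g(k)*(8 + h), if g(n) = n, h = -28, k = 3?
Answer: 29641/495 ≈ 59.881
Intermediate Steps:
(944 - 1062)/(258 + 732) - g(k)*(8 + h) = (944 - 1062)/(258 + 732) - 3*(8 - 28) = -118/990 - 3*(-20) = -118*1/990 - 1*(-60) = -59/495 + 60 = 29641/495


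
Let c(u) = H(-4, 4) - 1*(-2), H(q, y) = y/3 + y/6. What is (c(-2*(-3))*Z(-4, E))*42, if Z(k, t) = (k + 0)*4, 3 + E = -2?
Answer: -2688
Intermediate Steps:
E = -5 (E = -3 - 2 = -5)
Z(k, t) = 4*k (Z(k, t) = k*4 = 4*k)
H(q, y) = y/2 (H(q, y) = y*(⅓) + y*(⅙) = y/3 + y/6 = y/2)
c(u) = 4 (c(u) = (½)*4 - 1*(-2) = 2 + 2 = 4)
(c(-2*(-3))*Z(-4, E))*42 = (4*(4*(-4)))*42 = (4*(-16))*42 = -64*42 = -2688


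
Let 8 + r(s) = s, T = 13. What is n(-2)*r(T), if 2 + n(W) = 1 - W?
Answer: 5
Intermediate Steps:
r(s) = -8 + s
n(W) = -1 - W (n(W) = -2 + (1 - W) = -1 - W)
n(-2)*r(T) = (-1 - 1*(-2))*(-8 + 13) = (-1 + 2)*5 = 1*5 = 5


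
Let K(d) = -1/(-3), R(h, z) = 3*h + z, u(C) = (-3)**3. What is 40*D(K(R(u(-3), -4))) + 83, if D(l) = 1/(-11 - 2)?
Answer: 1039/13 ≈ 79.923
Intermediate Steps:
u(C) = -27
R(h, z) = z + 3*h
K(d) = 1/3 (K(d) = -1*(-1/3) = 1/3)
D(l) = -1/13 (D(l) = 1/(-13) = -1/13)
40*D(K(R(u(-3), -4))) + 83 = 40*(-1/13) + 83 = -40/13 + 83 = 1039/13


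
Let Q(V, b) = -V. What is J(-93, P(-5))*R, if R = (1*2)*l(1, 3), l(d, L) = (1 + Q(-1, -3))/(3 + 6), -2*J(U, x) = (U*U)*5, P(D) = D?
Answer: -9610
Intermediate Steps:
J(U, x) = -5*U**2/2 (J(U, x) = -U*U*5/2 = -U**2*5/2 = -5*U**2/2)
l(d, L) = 2/9 (l(d, L) = (1 - 1*(-1))/(3 + 6) = (1 + 1)/9 = 2*(1/9) = 2/9)
R = 4/9 (R = (1*2)*(2/9) = 2*(2/9) = 4/9 ≈ 0.44444)
J(-93, P(-5))*R = -5/2*(-93)**2*(4/9) = -5/2*8649*(4/9) = -43245/2*4/9 = -9610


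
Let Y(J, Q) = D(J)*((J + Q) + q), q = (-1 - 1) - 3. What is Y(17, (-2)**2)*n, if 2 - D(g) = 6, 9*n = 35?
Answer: -2240/9 ≈ -248.89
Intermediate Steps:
n = 35/9 (n = (1/9)*35 = 35/9 ≈ 3.8889)
D(g) = -4 (D(g) = 2 - 1*6 = 2 - 6 = -4)
q = -5 (q = -2 - 3 = -5)
Y(J, Q) = 20 - 4*J - 4*Q (Y(J, Q) = -4*((J + Q) - 5) = -4*(-5 + J + Q) = 20 - 4*J - 4*Q)
Y(17, (-2)**2)*n = (20 - 4*17 - 4*(-2)**2)*(35/9) = (20 - 68 - 4*4)*(35/9) = (20 - 68 - 16)*(35/9) = -64*35/9 = -2240/9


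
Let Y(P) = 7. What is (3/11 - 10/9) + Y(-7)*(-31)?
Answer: -21566/99 ≈ -217.84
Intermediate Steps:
(3/11 - 10/9) + Y(-7)*(-31) = (3/11 - 10/9) + 7*(-31) = (3*(1/11) - 10*⅑) - 217 = (3/11 - 10/9) - 217 = -83/99 - 217 = -21566/99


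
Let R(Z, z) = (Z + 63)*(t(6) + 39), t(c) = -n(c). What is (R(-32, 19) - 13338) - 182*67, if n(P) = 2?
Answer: -24385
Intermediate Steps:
t(c) = -2 (t(c) = -1*2 = -2)
R(Z, z) = 2331 + 37*Z (R(Z, z) = (Z + 63)*(-2 + 39) = (63 + Z)*37 = 2331 + 37*Z)
(R(-32, 19) - 13338) - 182*67 = ((2331 + 37*(-32)) - 13338) - 182*67 = ((2331 - 1184) - 13338) - 12194 = (1147 - 13338) - 12194 = -12191 - 12194 = -24385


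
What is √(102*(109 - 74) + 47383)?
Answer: √50953 ≈ 225.73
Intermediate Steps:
√(102*(109 - 74) + 47383) = √(102*35 + 47383) = √(3570 + 47383) = √50953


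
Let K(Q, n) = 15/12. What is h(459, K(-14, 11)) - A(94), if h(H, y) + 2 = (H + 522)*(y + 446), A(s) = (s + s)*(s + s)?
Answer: 1613625/4 ≈ 4.0341e+5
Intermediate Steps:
K(Q, n) = 5/4 (K(Q, n) = 15*(1/12) = 5/4)
A(s) = 4*s² (A(s) = (2*s)*(2*s) = 4*s²)
h(H, y) = -2 + (446 + y)*(522 + H) (h(H, y) = -2 + (H + 522)*(y + 446) = -2 + (522 + H)*(446 + y) = -2 + (446 + y)*(522 + H))
h(459, K(-14, 11)) - A(94) = (232810 + 446*459 + 522*(5/4) + 459*(5/4)) - 4*94² = (232810 + 204714 + 1305/2 + 2295/4) - 4*8836 = 1755001/4 - 1*35344 = 1755001/4 - 35344 = 1613625/4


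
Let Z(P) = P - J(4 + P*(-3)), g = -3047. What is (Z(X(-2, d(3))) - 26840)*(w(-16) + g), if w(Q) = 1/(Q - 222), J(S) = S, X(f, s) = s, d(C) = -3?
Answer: 9737811036/119 ≈ 8.1830e+7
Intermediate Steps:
w(Q) = 1/(-222 + Q)
Z(P) = -4 + 4*P (Z(P) = P - (4 + P*(-3)) = P - (4 - 3*P) = P + (-4 + 3*P) = -4 + 4*P)
(Z(X(-2, d(3))) - 26840)*(w(-16) + g) = ((-4 + 4*(-3)) - 26840)*(1/(-222 - 16) - 3047) = ((-4 - 12) - 26840)*(1/(-238) - 3047) = (-16 - 26840)*(-1/238 - 3047) = -26856*(-725187/238) = 9737811036/119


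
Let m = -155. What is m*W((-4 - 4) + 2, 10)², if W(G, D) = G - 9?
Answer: -34875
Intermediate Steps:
W(G, D) = -9 + G
m*W((-4 - 4) + 2, 10)² = -155*(-9 + ((-4 - 4) + 2))² = -155*(-9 + (-8 + 2))² = -155*(-9 - 6)² = -155*(-15)² = -155*225 = -34875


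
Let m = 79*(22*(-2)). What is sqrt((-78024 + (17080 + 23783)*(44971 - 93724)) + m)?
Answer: I*sqrt(1992275339) ≈ 44635.0*I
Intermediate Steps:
m = -3476 (m = 79*(-44) = -3476)
sqrt((-78024 + (17080 + 23783)*(44971 - 93724)) + m) = sqrt((-78024 + (17080 + 23783)*(44971 - 93724)) - 3476) = sqrt((-78024 + 40863*(-48753)) - 3476) = sqrt((-78024 - 1992193839) - 3476) = sqrt(-1992271863 - 3476) = sqrt(-1992275339) = I*sqrt(1992275339)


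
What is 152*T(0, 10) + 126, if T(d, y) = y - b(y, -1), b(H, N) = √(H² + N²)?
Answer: 1646 - 152*√101 ≈ 118.42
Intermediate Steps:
T(d, y) = y - √(1 + y²) (T(d, y) = y - √(y² + (-1)²) = y - √(y² + 1) = y - √(1 + y²))
152*T(0, 10) + 126 = 152*(10 - √(1 + 10²)) + 126 = 152*(10 - √(1 + 100)) + 126 = 152*(10 - √101) + 126 = (1520 - 152*√101) + 126 = 1646 - 152*√101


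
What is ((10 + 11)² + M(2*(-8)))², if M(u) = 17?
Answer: 209764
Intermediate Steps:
((10 + 11)² + M(2*(-8)))² = ((10 + 11)² + 17)² = (21² + 17)² = (441 + 17)² = 458² = 209764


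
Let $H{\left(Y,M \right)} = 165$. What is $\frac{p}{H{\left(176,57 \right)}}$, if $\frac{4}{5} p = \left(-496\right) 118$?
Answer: $- \frac{14632}{33} \approx -443.39$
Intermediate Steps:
$p = -73160$ ($p = \frac{5 \left(\left(-496\right) 118\right)}{4} = \frac{5}{4} \left(-58528\right) = -73160$)
$\frac{p}{H{\left(176,57 \right)}} = - \frac{73160}{165} = \left(-73160\right) \frac{1}{165} = - \frac{14632}{33}$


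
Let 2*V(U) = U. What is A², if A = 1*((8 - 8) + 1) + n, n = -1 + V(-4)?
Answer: 4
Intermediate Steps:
V(U) = U/2
n = -3 (n = -1 + (½)*(-4) = -1 - 2 = -3)
A = -2 (A = 1*((8 - 8) + 1) - 3 = 1*(0 + 1) - 3 = 1*1 - 3 = 1 - 3 = -2)
A² = (-2)² = 4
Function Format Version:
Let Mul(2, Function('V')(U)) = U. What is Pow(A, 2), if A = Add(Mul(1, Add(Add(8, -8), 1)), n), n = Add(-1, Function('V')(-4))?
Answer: 4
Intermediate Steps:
Function('V')(U) = Mul(Rational(1, 2), U)
n = -3 (n = Add(-1, Mul(Rational(1, 2), -4)) = Add(-1, -2) = -3)
A = -2 (A = Add(Mul(1, Add(Add(8, -8), 1)), -3) = Add(Mul(1, Add(0, 1)), -3) = Add(Mul(1, 1), -3) = Add(1, -3) = -2)
Pow(A, 2) = Pow(-2, 2) = 4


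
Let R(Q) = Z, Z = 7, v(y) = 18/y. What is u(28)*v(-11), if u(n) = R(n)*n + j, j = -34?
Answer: -2916/11 ≈ -265.09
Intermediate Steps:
R(Q) = 7
u(n) = -34 + 7*n (u(n) = 7*n - 34 = -34 + 7*n)
u(28)*v(-11) = (-34 + 7*28)*(18/(-11)) = (-34 + 196)*(18*(-1/11)) = 162*(-18/11) = -2916/11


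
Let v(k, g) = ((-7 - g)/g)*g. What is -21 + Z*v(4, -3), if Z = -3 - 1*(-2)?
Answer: -17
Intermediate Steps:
Z = -1 (Z = -3 + 2 = -1)
v(k, g) = -7 - g (v(k, g) = ((-7 - g)/g)*g = -7 - g)
-21 + Z*v(4, -3) = -21 - (-7 - 1*(-3)) = -21 - (-7 + 3) = -21 - 1*(-4) = -21 + 4 = -17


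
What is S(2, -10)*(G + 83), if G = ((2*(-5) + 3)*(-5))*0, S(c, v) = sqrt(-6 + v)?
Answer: 332*I ≈ 332.0*I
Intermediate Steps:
G = 0 (G = ((-10 + 3)*(-5))*0 = -7*(-5)*0 = 35*0 = 0)
S(2, -10)*(G + 83) = sqrt(-6 - 10)*(0 + 83) = sqrt(-16)*83 = (4*I)*83 = 332*I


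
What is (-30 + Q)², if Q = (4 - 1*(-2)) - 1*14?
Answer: 1444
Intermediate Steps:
Q = -8 (Q = (4 + 2) - 14 = 6 - 14 = -8)
(-30 + Q)² = (-30 - 8)² = (-38)² = 1444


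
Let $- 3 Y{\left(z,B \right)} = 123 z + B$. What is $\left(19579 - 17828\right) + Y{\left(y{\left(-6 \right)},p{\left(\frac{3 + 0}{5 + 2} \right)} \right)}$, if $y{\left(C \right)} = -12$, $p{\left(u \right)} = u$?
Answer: $\frac{15700}{7} \approx 2242.9$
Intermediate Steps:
$Y{\left(z,B \right)} = - 41 z - \frac{B}{3}$ ($Y{\left(z,B \right)} = - \frac{123 z + B}{3} = - \frac{B + 123 z}{3} = - 41 z - \frac{B}{3}$)
$\left(19579 - 17828\right) + Y{\left(y{\left(-6 \right)},p{\left(\frac{3 + 0}{5 + 2} \right)} \right)} = \left(19579 - 17828\right) - \left(-492 + \frac{\left(3 + 0\right) \frac{1}{5 + 2}}{3}\right) = 1751 + \left(492 - \frac{3 \cdot \frac{1}{7}}{3}\right) = 1751 + \left(492 - \frac{1}{7}\right) = 1751 + \frac{3443}{7} = \frac{15700}{7}$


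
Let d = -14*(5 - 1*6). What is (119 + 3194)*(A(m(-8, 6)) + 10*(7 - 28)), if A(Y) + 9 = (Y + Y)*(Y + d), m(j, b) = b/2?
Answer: -387621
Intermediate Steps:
d = 14 (d = -14*(5 - 6) = -14*(-1) = 14)
m(j, b) = b/2 (m(j, b) = b*(1/2) = b/2)
A(Y) = -9 + 2*Y*(14 + Y) (A(Y) = -9 + (Y + Y)*(Y + 14) = -9 + (2*Y)*(14 + Y) = -9 + 2*Y*(14 + Y))
(119 + 3194)*(A(m(-8, 6)) + 10*(7 - 28)) = (119 + 3194)*((-9 + 2*((1/2)*6)**2 + 28*((1/2)*6)) + 10*(7 - 28)) = 3313*((-9 + 2*3**2 + 28*3) + 10*(-21)) = 3313*((-9 + 2*9 + 84) - 210) = 3313*((-9 + 18 + 84) - 210) = 3313*(93 - 210) = 3313*(-117) = -387621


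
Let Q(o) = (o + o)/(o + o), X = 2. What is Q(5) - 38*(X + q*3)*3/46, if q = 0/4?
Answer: -91/23 ≈ -3.9565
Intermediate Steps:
q = 0 (q = 0*(1/4) = 0)
Q(o) = 1 (Q(o) = (2*o)/((2*o)) = (2*o)*(1/(2*o)) = 1)
Q(5) - 38*(X + q*3)*3/46 = 1 - 38*(2 + 0*3)*3/46 = 1 - 38*(2 + 0)*3/46 = 1 - 38*2*3/46 = 1 - 228/46 = 1 - 38*3/23 = 1 - 114/23 = -91/23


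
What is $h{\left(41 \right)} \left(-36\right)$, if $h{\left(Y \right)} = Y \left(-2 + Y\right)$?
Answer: $-57564$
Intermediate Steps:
$h{\left(41 \right)} \left(-36\right) = 41 \left(-2 + 41\right) \left(-36\right) = 41 \cdot 39 \left(-36\right) = 1599 \left(-36\right) = -57564$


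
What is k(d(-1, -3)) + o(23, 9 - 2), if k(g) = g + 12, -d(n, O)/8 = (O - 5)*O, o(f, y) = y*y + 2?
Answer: -129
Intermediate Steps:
o(f, y) = 2 + y² (o(f, y) = y² + 2 = 2 + y²)
d(n, O) = -8*O*(-5 + O) (d(n, O) = -8*(O - 5)*O = -8*(-5 + O)*O = -8*O*(-5 + O))
k(g) = 12 + g
k(d(-1, -3)) + o(23, 9 - 2) = (12 + 8*(-3)*(5 - 1*(-3))) + (2 + (9 - 2)²) = (12 + 8*(-3)*(5 + 3)) + (2 + 7²) = (12 + 8*(-3)*8) + (2 + 49) = (12 - 192) + 51 = -180 + 51 = -129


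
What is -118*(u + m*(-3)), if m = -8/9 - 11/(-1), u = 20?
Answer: 3658/3 ≈ 1219.3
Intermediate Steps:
m = 91/9 (m = -8*⅑ - 11*(-1) = -8/9 + 11 = 91/9 ≈ 10.111)
-118*(u + m*(-3)) = -118*(20 + (91/9)*(-3)) = -118*(20 - 91/3) = -118*(-31/3) = 3658/3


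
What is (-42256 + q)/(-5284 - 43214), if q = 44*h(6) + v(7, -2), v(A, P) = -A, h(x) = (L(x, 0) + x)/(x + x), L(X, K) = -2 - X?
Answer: 126811/145494 ≈ 0.87159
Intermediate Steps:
h(x) = -1/x (h(x) = ((-2 - x) + x)/(x + x) = -2*1/(2*x) = -1/x)
q = -43/3 (q = 44*(-1/6) - 1*7 = 44*(-1*1/6) - 7 = 44*(-1/6) - 7 = -22/3 - 7 = -43/3 ≈ -14.333)
(-42256 + q)/(-5284 - 43214) = (-42256 - 43/3)/(-5284 - 43214) = -126811/3/(-48498) = -126811/3*(-1/48498) = 126811/145494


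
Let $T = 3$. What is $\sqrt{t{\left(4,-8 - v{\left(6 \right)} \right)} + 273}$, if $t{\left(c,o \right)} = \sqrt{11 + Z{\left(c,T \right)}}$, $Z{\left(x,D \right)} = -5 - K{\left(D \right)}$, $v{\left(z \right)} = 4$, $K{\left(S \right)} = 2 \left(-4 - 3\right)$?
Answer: $\sqrt{273 + 2 \sqrt{5}} \approx 16.658$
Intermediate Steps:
$K{\left(S \right)} = -14$ ($K{\left(S \right)} = 2 \left(-7\right) = -14$)
$Z{\left(x,D \right)} = 9$ ($Z{\left(x,D \right)} = -5 - -14 = -5 + 14 = 9$)
$t{\left(c,o \right)} = 2 \sqrt{5}$ ($t{\left(c,o \right)} = \sqrt{11 + 9} = \sqrt{20} = 2 \sqrt{5}$)
$\sqrt{t{\left(4,-8 - v{\left(6 \right)} \right)} + 273} = \sqrt{2 \sqrt{5} + 273} = \sqrt{273 + 2 \sqrt{5}}$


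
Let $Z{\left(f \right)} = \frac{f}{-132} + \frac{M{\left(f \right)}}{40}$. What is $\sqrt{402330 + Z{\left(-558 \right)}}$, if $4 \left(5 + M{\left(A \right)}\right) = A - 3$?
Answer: $\frac{\sqrt{77891203390}}{440} \approx 634.29$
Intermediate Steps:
$M{\left(A \right)} = - \frac{23}{4} + \frac{A}{4}$ ($M{\left(A \right)} = -5 + \frac{A - 3}{4} = -5 + \frac{-3 + A}{4} = -5 + \left(- \frac{3}{4} + \frac{A}{4}\right) = - \frac{23}{4} + \frac{A}{4}$)
$Z{\left(f \right)} = - \frac{23}{160} - \frac{7 f}{5280}$ ($Z{\left(f \right)} = \frac{f}{-132} + \frac{- \frac{23}{4} + \frac{f}{4}}{40} = f \left(- \frac{1}{132}\right) + \left(- \frac{23}{4} + \frac{f}{4}\right) \frac{1}{40} = - \frac{f}{132} + \left(- \frac{23}{160} + \frac{f}{160}\right) = - \frac{23}{160} - \frac{7 f}{5280}$)
$\sqrt{402330 + Z{\left(-558 \right)}} = \sqrt{402330 - - \frac{1049}{1760}} = \sqrt{402330 + \left(- \frac{23}{160} + \frac{651}{880}\right)} = \sqrt{402330 + \frac{1049}{1760}} = \sqrt{\frac{708101849}{1760}} = \frac{\sqrt{77891203390}}{440}$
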